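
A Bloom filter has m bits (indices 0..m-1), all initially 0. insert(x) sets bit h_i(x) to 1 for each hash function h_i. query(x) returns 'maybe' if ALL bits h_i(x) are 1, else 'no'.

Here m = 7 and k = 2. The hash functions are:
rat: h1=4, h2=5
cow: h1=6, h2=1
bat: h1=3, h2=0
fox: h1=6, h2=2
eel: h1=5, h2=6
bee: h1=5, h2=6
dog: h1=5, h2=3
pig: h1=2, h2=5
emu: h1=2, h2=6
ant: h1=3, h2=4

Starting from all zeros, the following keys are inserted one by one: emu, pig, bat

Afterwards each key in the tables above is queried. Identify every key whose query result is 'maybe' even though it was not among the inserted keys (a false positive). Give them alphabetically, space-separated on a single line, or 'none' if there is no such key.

Start: bits=0000000
After insert 'emu': sets bits 2 6 -> bits=0010001
After insert 'pig': sets bits 2 5 -> bits=0010011
After insert 'bat': sets bits 0 3 -> bits=1011011
Not inserted: ant bee cow dog eel fox rat — query each against bits=1011011:
query ant: checks bit3=1, bit4=0 (has a 0) -> no => not a false positive
query bee: checks bit5=1, bit6=1 (all 1) -> maybe => FALSE POSITIVE
query cow: checks bit1=0, bit6=1 (has a 0) -> no => not a false positive
query dog: checks bit3=1, bit5=1 (all 1) -> maybe => FALSE POSITIVE
query eel: checks bit5=1, bit6=1 (all 1) -> maybe => FALSE POSITIVE
query fox: checks bit2=1, bit6=1 (all 1) -> maybe => FALSE POSITIVE
query rat: checks bit4=0, bit5=1 (has a 0) -> no => not a false positive
False positives (alphabetical): bee dog eel fox

Answer: bee dog eel fox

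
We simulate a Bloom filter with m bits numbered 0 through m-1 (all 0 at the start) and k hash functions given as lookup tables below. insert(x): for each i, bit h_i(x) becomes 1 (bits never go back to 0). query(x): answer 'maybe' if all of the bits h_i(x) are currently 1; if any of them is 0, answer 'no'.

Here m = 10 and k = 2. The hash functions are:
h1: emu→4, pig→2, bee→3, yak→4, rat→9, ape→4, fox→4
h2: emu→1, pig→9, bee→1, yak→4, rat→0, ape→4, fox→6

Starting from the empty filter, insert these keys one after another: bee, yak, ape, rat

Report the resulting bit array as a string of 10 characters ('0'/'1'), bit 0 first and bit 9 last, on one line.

Start: bits=0000000000
After insert 'bee': sets bits 1 3 -> bits=0101000000
After insert 'yak': sets bits 4 -> bits=0101100000
After insert 'ape': sets bits 4 -> bits=0101100000
After insert 'rat': sets bits 0 9 -> bits=1101100001

Answer: 1101100001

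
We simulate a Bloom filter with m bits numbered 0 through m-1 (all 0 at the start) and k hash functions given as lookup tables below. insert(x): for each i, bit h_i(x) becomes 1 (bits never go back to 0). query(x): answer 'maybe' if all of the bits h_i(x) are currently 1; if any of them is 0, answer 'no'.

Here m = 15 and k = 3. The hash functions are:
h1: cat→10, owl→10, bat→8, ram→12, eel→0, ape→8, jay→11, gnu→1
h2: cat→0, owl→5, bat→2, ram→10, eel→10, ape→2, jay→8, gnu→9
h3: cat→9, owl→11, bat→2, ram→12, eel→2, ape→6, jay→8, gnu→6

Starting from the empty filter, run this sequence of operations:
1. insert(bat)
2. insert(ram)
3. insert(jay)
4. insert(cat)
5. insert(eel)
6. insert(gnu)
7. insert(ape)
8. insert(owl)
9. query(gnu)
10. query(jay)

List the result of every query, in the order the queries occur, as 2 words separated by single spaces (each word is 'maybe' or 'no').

Answer: maybe maybe

Derivation:
Start: bits=000000000000000
Op 1: insert bat -> sets bits 2 8 -> bits=001000001000000
Op 2: insert ram -> sets bits 10 12 -> bits=001000001010100
Op 3: insert jay -> sets bits 8 11 -> bits=001000001011100
Op 4: insert cat -> sets bits 0 9 10 -> bits=101000001111100
Op 5: insert eel -> sets bits 0 2 10 -> bits=101000001111100
Op 6: insert gnu -> sets bits 1 6 9 -> bits=111000101111100
Op 7: insert ape -> sets bits 2 6 8 -> bits=111000101111100
Op 8: insert owl -> sets bits 5 10 11 -> bits=111001101111100
Op 9: query gnu -> checks bit1=1, bit6=1, bit9=1 (all 1) -> maybe
Op 10: query jay -> checks bit8=1, bit11=1 (all 1) -> maybe
Query results in order: maybe maybe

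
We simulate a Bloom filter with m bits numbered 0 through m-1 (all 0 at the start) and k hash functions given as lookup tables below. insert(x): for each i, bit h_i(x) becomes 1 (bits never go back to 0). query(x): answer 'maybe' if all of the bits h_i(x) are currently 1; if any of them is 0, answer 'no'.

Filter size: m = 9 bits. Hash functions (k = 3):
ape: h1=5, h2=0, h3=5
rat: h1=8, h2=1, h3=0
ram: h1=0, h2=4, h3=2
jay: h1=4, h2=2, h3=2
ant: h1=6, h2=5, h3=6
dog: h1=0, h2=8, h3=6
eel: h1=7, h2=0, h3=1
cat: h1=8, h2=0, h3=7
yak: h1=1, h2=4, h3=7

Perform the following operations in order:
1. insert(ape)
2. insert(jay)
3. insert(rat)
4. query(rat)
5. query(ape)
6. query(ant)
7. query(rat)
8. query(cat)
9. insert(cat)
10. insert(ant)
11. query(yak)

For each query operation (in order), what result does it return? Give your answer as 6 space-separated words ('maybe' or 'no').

Answer: maybe maybe no maybe no maybe

Derivation:
Start: bits=000000000
Op 1: insert ape -> sets bits 0 5 -> bits=100001000
Op 2: insert jay -> sets bits 2 4 -> bits=101011000
Op 3: insert rat -> sets bits 0 1 8 -> bits=111011001
Op 4: query rat -> checks bit0=1, bit1=1, bit8=1 (all 1) -> maybe
Op 5: query ape -> checks bit0=1, bit5=1 (all 1) -> maybe
Op 6: query ant -> checks bit5=1, bit6=0 (has a 0) -> no
Op 7: query rat -> checks bit0=1, bit1=1, bit8=1 (all 1) -> maybe
Op 8: query cat -> checks bit0=1, bit7=0, bit8=1 (has a 0) -> no
Op 9: insert cat -> sets bits 0 7 8 -> bits=111011011
Op 10: insert ant -> sets bits 5 6 -> bits=111011111
Op 11: query yak -> checks bit1=1, bit4=1, bit7=1 (all 1) -> maybe
Query results in order: maybe maybe no maybe no maybe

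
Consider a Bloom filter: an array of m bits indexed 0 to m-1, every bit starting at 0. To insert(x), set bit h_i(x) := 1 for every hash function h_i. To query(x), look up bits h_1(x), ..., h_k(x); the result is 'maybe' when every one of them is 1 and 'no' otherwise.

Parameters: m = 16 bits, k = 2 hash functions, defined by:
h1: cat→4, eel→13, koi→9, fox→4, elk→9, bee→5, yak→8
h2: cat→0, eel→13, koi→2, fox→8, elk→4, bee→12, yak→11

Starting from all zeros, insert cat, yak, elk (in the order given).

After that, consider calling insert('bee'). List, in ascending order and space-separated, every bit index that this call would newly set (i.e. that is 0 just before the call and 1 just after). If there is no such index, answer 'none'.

Answer: 5 12

Derivation:
Start: bits=0000000000000000
After insert 'cat': sets bits 0 4 -> bits=1000100000000000
After insert 'yak': sets bits 8 11 -> bits=1000100010010000
After insert 'elk': sets bits 4 9 -> bits=1000100011010000
insert 'bee' would touch bits 5 12; currently bit5=0, bit12=0
Bits that are 0 among those (would change 0->1): 5 12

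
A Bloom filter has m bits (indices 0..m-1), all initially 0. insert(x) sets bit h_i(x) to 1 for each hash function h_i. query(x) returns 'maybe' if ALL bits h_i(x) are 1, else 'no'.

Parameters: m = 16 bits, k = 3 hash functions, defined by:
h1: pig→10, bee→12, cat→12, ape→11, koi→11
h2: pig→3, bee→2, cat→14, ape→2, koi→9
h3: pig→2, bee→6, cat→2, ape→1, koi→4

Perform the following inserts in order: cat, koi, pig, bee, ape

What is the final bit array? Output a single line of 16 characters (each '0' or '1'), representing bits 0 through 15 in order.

Answer: 0111101001111010

Derivation:
Start: bits=0000000000000000
After insert 'cat': sets bits 2 12 14 -> bits=0010000000001010
After insert 'koi': sets bits 4 9 11 -> bits=0010100001011010
After insert 'pig': sets bits 2 3 10 -> bits=0011100001111010
After insert 'bee': sets bits 2 6 12 -> bits=0011101001111010
After insert 'ape': sets bits 1 2 11 -> bits=0111101001111010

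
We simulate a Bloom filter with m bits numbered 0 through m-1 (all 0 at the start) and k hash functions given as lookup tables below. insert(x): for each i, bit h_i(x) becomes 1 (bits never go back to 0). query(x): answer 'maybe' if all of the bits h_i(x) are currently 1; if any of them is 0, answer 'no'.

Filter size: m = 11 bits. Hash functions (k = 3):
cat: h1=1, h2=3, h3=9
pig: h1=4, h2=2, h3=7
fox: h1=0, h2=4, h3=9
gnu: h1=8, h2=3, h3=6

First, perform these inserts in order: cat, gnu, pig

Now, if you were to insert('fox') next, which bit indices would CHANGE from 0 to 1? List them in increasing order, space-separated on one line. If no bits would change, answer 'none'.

Start: bits=00000000000
After insert 'cat': sets bits 1 3 9 -> bits=01010000010
After insert 'gnu': sets bits 3 6 8 -> bits=01010010110
After insert 'pig': sets bits 2 4 7 -> bits=01111011110
insert 'fox' would touch bits 0 4 9; currently bit0=0, bit4=1, bit9=1
Bits that are 0 among those (would change 0->1): 0

Answer: 0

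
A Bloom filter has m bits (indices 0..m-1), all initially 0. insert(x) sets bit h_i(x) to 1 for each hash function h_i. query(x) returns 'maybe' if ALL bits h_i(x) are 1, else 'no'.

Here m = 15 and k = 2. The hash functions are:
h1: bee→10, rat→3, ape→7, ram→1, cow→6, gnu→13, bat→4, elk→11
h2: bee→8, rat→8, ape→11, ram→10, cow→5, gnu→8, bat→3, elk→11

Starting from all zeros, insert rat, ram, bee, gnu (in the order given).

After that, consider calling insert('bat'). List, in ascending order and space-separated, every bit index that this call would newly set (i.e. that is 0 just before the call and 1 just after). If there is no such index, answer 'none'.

Start: bits=000000000000000
After insert 'rat': sets bits 3 8 -> bits=000100001000000
After insert 'ram': sets bits 1 10 -> bits=010100001010000
After insert 'bee': sets bits 8 10 -> bits=010100001010000
After insert 'gnu': sets bits 8 13 -> bits=010100001010010
insert 'bat' would touch bits 3 4; currently bit3=1, bit4=0
Bits that are 0 among those (would change 0->1): 4

Answer: 4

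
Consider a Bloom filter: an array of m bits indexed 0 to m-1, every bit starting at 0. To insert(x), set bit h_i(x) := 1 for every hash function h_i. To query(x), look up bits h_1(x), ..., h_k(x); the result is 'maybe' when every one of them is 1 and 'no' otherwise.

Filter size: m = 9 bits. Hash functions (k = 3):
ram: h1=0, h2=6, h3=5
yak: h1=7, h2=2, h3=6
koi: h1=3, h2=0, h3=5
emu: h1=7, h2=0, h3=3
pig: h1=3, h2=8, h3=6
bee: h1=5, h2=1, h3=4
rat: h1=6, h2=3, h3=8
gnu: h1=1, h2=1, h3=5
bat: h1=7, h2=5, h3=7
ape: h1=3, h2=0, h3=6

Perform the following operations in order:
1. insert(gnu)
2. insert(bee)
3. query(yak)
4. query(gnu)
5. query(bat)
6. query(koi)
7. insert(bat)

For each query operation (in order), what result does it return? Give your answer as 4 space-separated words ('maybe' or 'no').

Answer: no maybe no no

Derivation:
Start: bits=000000000
Op 1: insert gnu -> sets bits 1 5 -> bits=010001000
Op 2: insert bee -> sets bits 1 4 5 -> bits=010011000
Op 3: query yak -> checks bit2=0, bit6=0, bit7=0 (has a 0) -> no
Op 4: query gnu -> checks bit1=1, bit5=1 (all 1) -> maybe
Op 5: query bat -> checks bit5=1, bit7=0 (has a 0) -> no
Op 6: query koi -> checks bit0=0, bit3=0, bit5=1 (has a 0) -> no
Op 7: insert bat -> sets bits 5 7 -> bits=010011010
Query results in order: no maybe no no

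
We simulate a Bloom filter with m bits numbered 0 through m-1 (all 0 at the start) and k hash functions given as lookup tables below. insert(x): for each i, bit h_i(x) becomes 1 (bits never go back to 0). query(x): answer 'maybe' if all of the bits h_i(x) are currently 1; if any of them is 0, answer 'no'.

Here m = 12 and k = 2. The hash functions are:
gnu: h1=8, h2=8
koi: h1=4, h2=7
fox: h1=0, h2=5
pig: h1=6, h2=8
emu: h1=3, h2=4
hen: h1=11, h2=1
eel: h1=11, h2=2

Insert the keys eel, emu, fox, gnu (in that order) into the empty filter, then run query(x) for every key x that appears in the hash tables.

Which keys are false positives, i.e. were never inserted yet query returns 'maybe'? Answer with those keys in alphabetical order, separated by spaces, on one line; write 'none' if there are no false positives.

Answer: none

Derivation:
Start: bits=000000000000
After insert 'eel': sets bits 2 11 -> bits=001000000001
After insert 'emu': sets bits 3 4 -> bits=001110000001
After insert 'fox': sets bits 0 5 -> bits=101111000001
After insert 'gnu': sets bits 8 -> bits=101111001001
Not inserted: hen koi pig — query each against bits=101111001001:
query hen: checks bit1=0, bit11=1 (has a 0) -> no => not a false positive
query koi: checks bit4=1, bit7=0 (has a 0) -> no => not a false positive
query pig: checks bit6=0, bit8=1 (has a 0) -> no => not a false positive
False positives (alphabetical): none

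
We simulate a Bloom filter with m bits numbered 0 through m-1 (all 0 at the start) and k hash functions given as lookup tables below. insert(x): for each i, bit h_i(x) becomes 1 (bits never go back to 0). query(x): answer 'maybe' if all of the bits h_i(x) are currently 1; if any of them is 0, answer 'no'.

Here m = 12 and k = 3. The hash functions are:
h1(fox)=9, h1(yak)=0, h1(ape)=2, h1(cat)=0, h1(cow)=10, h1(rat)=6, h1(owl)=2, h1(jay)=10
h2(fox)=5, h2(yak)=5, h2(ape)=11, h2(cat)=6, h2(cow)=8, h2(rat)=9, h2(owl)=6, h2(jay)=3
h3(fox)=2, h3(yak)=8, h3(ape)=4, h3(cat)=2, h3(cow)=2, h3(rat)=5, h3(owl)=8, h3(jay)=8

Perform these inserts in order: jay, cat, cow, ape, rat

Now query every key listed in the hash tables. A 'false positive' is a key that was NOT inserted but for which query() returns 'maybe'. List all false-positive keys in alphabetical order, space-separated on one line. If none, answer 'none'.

Answer: fox owl yak

Derivation:
Start: bits=000000000000
After insert 'jay': sets bits 3 8 10 -> bits=000100001010
After insert 'cat': sets bits 0 2 6 -> bits=101100101010
After insert 'cow': sets bits 2 8 10 -> bits=101100101010
After insert 'ape': sets bits 2 4 11 -> bits=101110101011
After insert 'rat': sets bits 5 6 9 -> bits=101111101111
Not inserted: fox owl yak — query each against bits=101111101111:
query fox: checks bit2=1, bit5=1, bit9=1 (all 1) -> maybe => FALSE POSITIVE
query owl: checks bit2=1, bit6=1, bit8=1 (all 1) -> maybe => FALSE POSITIVE
query yak: checks bit0=1, bit5=1, bit8=1 (all 1) -> maybe => FALSE POSITIVE
False positives (alphabetical): fox owl yak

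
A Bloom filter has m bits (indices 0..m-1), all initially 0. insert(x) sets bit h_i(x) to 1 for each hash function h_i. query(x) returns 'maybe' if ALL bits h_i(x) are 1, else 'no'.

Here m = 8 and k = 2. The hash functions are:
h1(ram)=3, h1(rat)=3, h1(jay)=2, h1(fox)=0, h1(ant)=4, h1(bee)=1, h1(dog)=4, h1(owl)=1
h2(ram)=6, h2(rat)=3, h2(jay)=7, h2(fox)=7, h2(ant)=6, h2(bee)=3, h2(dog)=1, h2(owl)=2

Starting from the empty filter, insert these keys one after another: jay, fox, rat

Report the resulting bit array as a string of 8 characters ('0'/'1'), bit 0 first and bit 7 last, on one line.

Start: bits=00000000
After insert 'jay': sets bits 2 7 -> bits=00100001
After insert 'fox': sets bits 0 7 -> bits=10100001
After insert 'rat': sets bits 3 -> bits=10110001

Answer: 10110001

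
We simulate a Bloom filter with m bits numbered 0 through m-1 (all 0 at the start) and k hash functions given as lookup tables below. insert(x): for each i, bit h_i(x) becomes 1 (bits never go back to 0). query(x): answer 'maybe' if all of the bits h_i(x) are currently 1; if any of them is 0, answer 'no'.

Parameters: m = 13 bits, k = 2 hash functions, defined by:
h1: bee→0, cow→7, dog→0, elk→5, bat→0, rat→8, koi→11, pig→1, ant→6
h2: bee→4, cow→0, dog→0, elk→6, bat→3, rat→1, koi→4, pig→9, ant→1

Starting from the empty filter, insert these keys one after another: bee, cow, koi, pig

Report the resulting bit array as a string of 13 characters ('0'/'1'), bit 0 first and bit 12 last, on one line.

Start: bits=0000000000000
After insert 'bee': sets bits 0 4 -> bits=1000100000000
After insert 'cow': sets bits 0 7 -> bits=1000100100000
After insert 'koi': sets bits 4 11 -> bits=1000100100010
After insert 'pig': sets bits 1 9 -> bits=1100100101010

Answer: 1100100101010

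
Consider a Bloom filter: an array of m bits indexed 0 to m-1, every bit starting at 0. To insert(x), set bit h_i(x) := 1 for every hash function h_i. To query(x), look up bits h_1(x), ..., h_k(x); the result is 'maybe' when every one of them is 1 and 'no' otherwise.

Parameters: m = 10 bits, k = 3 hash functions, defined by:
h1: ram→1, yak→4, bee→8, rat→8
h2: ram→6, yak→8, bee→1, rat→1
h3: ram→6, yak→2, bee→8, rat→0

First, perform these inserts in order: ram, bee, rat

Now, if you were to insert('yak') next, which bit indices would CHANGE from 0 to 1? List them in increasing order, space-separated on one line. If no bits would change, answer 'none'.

Start: bits=0000000000
After insert 'ram': sets bits 1 6 -> bits=0100001000
After insert 'bee': sets bits 1 8 -> bits=0100001010
After insert 'rat': sets bits 0 1 8 -> bits=1100001010
insert 'yak' would touch bits 2 4 8; currently bit2=0, bit4=0, bit8=1
Bits that are 0 among those (would change 0->1): 2 4

Answer: 2 4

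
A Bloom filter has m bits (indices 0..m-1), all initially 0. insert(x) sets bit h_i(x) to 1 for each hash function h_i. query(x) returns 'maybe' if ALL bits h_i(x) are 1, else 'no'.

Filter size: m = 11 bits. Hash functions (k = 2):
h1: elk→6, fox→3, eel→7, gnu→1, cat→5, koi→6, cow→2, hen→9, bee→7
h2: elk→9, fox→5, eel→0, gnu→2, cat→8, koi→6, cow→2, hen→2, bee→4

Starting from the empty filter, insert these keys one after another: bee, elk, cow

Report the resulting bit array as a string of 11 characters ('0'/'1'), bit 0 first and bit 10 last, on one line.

Answer: 00101011010

Derivation:
Start: bits=00000000000
After insert 'bee': sets bits 4 7 -> bits=00001001000
After insert 'elk': sets bits 6 9 -> bits=00001011010
After insert 'cow': sets bits 2 -> bits=00101011010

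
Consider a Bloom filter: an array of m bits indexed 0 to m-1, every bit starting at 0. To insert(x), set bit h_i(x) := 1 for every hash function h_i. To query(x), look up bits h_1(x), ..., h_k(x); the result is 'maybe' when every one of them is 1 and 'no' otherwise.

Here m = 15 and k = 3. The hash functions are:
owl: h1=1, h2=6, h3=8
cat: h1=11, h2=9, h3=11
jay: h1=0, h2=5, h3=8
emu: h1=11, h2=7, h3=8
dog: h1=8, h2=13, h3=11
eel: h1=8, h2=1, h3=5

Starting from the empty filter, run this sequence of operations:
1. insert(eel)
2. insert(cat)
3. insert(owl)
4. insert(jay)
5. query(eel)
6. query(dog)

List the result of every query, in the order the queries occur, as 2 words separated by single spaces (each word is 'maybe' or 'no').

Answer: maybe no

Derivation:
Start: bits=000000000000000
Op 1: insert eel -> sets bits 1 5 8 -> bits=010001001000000
Op 2: insert cat -> sets bits 9 11 -> bits=010001001101000
Op 3: insert owl -> sets bits 1 6 8 -> bits=010001101101000
Op 4: insert jay -> sets bits 0 5 8 -> bits=110001101101000
Op 5: query eel -> checks bit1=1, bit5=1, bit8=1 (all 1) -> maybe
Op 6: query dog -> checks bit8=1, bit11=1, bit13=0 (has a 0) -> no
Query results in order: maybe no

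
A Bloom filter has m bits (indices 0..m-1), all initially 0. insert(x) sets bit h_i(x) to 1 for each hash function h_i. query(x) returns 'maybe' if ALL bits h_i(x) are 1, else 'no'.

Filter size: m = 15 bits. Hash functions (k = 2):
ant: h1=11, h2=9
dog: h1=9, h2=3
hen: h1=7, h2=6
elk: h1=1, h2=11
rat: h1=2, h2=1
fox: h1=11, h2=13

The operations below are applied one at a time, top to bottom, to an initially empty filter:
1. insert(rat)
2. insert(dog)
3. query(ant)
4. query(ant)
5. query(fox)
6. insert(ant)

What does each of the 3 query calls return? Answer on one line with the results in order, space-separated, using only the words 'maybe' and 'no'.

Answer: no no no

Derivation:
Start: bits=000000000000000
Op 1: insert rat -> sets bits 1 2 -> bits=011000000000000
Op 2: insert dog -> sets bits 3 9 -> bits=011100000100000
Op 3: query ant -> checks bit9=1, bit11=0 (has a 0) -> no
Op 4: query ant -> checks bit9=1, bit11=0 (has a 0) -> no
Op 5: query fox -> checks bit11=0, bit13=0 (has a 0) -> no
Op 6: insert ant -> sets bits 9 11 -> bits=011100000101000
Query results in order: no no no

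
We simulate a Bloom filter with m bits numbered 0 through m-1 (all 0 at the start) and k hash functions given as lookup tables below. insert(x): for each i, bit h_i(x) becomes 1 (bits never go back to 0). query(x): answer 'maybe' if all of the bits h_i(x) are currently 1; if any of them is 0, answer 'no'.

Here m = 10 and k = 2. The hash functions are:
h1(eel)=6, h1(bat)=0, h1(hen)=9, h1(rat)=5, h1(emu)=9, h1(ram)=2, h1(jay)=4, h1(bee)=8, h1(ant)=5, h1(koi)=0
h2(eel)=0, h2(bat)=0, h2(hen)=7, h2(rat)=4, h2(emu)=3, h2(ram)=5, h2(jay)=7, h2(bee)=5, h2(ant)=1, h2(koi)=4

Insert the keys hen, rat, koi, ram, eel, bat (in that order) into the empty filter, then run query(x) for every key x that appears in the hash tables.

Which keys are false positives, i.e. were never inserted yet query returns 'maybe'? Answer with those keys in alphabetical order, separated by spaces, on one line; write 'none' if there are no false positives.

Start: bits=0000000000
After insert 'hen': sets bits 7 9 -> bits=0000000101
After insert 'rat': sets bits 4 5 -> bits=0000110101
After insert 'koi': sets bits 0 4 -> bits=1000110101
After insert 'ram': sets bits 2 5 -> bits=1010110101
After insert 'eel': sets bits 0 6 -> bits=1010111101
After insert 'bat': sets bits 0 -> bits=1010111101
Not inserted: ant bee emu jay — query each against bits=1010111101:
query ant: checks bit1=0, bit5=1 (has a 0) -> no => not a false positive
query bee: checks bit5=1, bit8=0 (has a 0) -> no => not a false positive
query emu: checks bit3=0, bit9=1 (has a 0) -> no => not a false positive
query jay: checks bit4=1, bit7=1 (all 1) -> maybe => FALSE POSITIVE
False positives (alphabetical): jay

Answer: jay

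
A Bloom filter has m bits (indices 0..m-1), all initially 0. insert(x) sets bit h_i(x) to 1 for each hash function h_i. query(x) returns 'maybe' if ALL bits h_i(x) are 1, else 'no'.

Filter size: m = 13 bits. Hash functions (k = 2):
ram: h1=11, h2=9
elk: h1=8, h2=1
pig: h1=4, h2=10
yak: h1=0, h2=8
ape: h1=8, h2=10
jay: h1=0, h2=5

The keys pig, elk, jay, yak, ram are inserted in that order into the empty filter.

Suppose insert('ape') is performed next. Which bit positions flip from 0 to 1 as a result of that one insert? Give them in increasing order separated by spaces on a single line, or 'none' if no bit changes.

Start: bits=0000000000000
After insert 'pig': sets bits 4 10 -> bits=0000100000100
After insert 'elk': sets bits 1 8 -> bits=0100100010100
After insert 'jay': sets bits 0 5 -> bits=1100110010100
After insert 'yak': sets bits 0 8 -> bits=1100110010100
After insert 'ram': sets bits 9 11 -> bits=1100110011110
insert 'ape' would touch bits 8 10; currently bit8=1, bit10=1
Bits that are 0 among those (would change 0->1): none

Answer: none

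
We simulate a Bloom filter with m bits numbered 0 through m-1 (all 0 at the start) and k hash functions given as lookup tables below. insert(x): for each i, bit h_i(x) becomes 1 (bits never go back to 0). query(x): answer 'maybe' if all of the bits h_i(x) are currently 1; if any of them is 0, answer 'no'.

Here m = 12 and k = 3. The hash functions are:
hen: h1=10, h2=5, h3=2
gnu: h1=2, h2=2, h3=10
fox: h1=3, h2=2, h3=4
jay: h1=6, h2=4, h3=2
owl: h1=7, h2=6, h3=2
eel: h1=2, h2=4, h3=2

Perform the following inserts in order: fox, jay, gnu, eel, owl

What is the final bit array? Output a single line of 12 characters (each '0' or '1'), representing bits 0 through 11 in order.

Start: bits=000000000000
After insert 'fox': sets bits 2 3 4 -> bits=001110000000
After insert 'jay': sets bits 2 4 6 -> bits=001110100000
After insert 'gnu': sets bits 2 10 -> bits=001110100010
After insert 'eel': sets bits 2 4 -> bits=001110100010
After insert 'owl': sets bits 2 6 7 -> bits=001110110010

Answer: 001110110010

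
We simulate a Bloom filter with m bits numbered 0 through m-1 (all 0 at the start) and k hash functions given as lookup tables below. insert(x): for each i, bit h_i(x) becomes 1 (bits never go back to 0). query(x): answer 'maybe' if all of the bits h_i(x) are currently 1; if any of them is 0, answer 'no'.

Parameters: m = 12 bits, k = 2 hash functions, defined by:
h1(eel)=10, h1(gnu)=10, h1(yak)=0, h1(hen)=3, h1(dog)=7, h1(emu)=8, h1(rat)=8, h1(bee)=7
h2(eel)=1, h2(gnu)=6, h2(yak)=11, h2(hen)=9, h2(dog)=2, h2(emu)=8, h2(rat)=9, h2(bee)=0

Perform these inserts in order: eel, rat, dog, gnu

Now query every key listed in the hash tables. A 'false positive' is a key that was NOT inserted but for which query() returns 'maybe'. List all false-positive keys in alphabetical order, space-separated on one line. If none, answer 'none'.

Answer: emu

Derivation:
Start: bits=000000000000
After insert 'eel': sets bits 1 10 -> bits=010000000010
After insert 'rat': sets bits 8 9 -> bits=010000001110
After insert 'dog': sets bits 2 7 -> bits=011000011110
After insert 'gnu': sets bits 6 10 -> bits=011000111110
Not inserted: bee emu hen yak — query each against bits=011000111110:
query bee: checks bit0=0, bit7=1 (has a 0) -> no => not a false positive
query emu: checks bit8=1 (all 1) -> maybe => FALSE POSITIVE
query hen: checks bit3=0, bit9=1 (has a 0) -> no => not a false positive
query yak: checks bit0=0, bit11=0 (has a 0) -> no => not a false positive
False positives (alphabetical): emu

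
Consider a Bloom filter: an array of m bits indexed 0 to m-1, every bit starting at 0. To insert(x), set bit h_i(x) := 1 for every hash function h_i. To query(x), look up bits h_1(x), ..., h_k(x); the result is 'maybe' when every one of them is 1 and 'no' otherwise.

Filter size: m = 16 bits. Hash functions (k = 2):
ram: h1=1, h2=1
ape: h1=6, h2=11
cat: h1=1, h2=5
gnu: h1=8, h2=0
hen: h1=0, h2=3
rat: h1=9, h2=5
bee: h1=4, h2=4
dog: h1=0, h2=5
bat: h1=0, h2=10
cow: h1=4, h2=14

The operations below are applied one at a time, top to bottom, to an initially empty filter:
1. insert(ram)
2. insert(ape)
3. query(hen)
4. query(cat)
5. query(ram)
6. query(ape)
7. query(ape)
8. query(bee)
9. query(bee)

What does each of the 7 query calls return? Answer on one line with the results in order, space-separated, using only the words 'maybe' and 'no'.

Start: bits=0000000000000000
Op 1: insert ram -> sets bits 1 -> bits=0100000000000000
Op 2: insert ape -> sets bits 6 11 -> bits=0100001000010000
Op 3: query hen -> checks bit0=0, bit3=0 (has a 0) -> no
Op 4: query cat -> checks bit1=1, bit5=0 (has a 0) -> no
Op 5: query ram -> checks bit1=1 (all 1) -> maybe
Op 6: query ape -> checks bit6=1, bit11=1 (all 1) -> maybe
Op 7: query ape -> checks bit6=1, bit11=1 (all 1) -> maybe
Op 8: query bee -> checks bit4=0 (has a 0) -> no
Op 9: query bee -> checks bit4=0 (has a 0) -> no
Query results in order: no no maybe maybe maybe no no

Answer: no no maybe maybe maybe no no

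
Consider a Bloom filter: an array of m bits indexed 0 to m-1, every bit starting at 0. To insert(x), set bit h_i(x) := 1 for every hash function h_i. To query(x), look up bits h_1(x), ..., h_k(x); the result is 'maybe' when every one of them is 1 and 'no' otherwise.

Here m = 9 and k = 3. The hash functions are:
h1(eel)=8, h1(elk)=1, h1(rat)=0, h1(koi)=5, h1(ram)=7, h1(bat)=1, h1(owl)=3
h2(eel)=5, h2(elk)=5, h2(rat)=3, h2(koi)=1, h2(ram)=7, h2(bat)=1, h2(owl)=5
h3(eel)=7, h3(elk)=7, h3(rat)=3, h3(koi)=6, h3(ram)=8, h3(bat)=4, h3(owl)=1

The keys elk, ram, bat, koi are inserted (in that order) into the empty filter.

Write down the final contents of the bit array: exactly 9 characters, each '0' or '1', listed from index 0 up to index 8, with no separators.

Answer: 010011111

Derivation:
Start: bits=000000000
After insert 'elk': sets bits 1 5 7 -> bits=010001010
After insert 'ram': sets bits 7 8 -> bits=010001011
After insert 'bat': sets bits 1 4 -> bits=010011011
After insert 'koi': sets bits 1 5 6 -> bits=010011111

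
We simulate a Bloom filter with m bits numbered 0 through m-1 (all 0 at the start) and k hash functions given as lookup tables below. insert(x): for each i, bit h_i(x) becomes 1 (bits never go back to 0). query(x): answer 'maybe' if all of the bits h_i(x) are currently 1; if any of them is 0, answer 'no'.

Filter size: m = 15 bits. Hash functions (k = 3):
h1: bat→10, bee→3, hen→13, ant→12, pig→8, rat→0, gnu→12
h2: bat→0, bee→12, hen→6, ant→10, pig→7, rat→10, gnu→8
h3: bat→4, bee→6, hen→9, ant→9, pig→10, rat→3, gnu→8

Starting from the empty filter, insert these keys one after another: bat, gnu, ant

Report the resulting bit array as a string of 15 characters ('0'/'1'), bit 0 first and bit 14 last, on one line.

Start: bits=000000000000000
After insert 'bat': sets bits 0 4 10 -> bits=100010000010000
After insert 'gnu': sets bits 8 12 -> bits=100010001010100
After insert 'ant': sets bits 9 10 12 -> bits=100010001110100

Answer: 100010001110100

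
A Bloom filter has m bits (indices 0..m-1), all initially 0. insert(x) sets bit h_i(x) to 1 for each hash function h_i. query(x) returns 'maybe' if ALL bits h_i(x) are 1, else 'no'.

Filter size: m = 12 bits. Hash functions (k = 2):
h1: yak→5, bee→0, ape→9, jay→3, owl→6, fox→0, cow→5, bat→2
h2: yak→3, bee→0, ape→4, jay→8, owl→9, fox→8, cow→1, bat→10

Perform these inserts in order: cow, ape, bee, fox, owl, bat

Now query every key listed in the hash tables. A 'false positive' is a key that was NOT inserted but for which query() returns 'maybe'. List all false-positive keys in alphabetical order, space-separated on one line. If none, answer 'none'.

Answer: none

Derivation:
Start: bits=000000000000
After insert 'cow': sets bits 1 5 -> bits=010001000000
After insert 'ape': sets bits 4 9 -> bits=010011000100
After insert 'bee': sets bits 0 -> bits=110011000100
After insert 'fox': sets bits 0 8 -> bits=110011001100
After insert 'owl': sets bits 6 9 -> bits=110011101100
After insert 'bat': sets bits 2 10 -> bits=111011101110
Not inserted: jay yak — query each against bits=111011101110:
query jay: checks bit3=0, bit8=1 (has a 0) -> no => not a false positive
query yak: checks bit3=0, bit5=1 (has a 0) -> no => not a false positive
False positives (alphabetical): none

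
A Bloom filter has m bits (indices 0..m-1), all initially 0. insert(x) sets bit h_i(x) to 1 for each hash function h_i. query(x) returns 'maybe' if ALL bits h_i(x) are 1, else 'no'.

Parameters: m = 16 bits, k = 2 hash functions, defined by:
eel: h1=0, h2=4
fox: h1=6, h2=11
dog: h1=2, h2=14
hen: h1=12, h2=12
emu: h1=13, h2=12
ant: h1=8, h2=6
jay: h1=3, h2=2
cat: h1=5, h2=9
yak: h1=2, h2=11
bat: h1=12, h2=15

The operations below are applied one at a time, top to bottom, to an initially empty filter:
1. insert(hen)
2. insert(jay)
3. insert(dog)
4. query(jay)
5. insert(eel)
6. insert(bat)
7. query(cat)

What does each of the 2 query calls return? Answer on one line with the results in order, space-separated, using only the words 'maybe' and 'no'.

Answer: maybe no

Derivation:
Start: bits=0000000000000000
Op 1: insert hen -> sets bits 12 -> bits=0000000000001000
Op 2: insert jay -> sets bits 2 3 -> bits=0011000000001000
Op 3: insert dog -> sets bits 2 14 -> bits=0011000000001010
Op 4: query jay -> checks bit2=1, bit3=1 (all 1) -> maybe
Op 5: insert eel -> sets bits 0 4 -> bits=1011100000001010
Op 6: insert bat -> sets bits 12 15 -> bits=1011100000001011
Op 7: query cat -> checks bit5=0, bit9=0 (has a 0) -> no
Query results in order: maybe no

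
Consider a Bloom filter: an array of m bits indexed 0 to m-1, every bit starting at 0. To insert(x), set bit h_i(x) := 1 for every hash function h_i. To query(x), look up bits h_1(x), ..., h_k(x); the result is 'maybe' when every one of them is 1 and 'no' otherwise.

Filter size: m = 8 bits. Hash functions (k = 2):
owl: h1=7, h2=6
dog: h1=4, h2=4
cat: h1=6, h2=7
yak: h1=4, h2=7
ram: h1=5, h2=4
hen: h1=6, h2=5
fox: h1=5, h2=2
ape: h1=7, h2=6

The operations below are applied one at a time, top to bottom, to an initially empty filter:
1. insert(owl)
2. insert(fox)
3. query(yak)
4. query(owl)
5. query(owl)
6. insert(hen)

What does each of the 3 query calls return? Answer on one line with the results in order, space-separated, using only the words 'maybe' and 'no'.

Start: bits=00000000
Op 1: insert owl -> sets bits 6 7 -> bits=00000011
Op 2: insert fox -> sets bits 2 5 -> bits=00100111
Op 3: query yak -> checks bit4=0, bit7=1 (has a 0) -> no
Op 4: query owl -> checks bit6=1, bit7=1 (all 1) -> maybe
Op 5: query owl -> checks bit6=1, bit7=1 (all 1) -> maybe
Op 6: insert hen -> sets bits 5 6 -> bits=00100111
Query results in order: no maybe maybe

Answer: no maybe maybe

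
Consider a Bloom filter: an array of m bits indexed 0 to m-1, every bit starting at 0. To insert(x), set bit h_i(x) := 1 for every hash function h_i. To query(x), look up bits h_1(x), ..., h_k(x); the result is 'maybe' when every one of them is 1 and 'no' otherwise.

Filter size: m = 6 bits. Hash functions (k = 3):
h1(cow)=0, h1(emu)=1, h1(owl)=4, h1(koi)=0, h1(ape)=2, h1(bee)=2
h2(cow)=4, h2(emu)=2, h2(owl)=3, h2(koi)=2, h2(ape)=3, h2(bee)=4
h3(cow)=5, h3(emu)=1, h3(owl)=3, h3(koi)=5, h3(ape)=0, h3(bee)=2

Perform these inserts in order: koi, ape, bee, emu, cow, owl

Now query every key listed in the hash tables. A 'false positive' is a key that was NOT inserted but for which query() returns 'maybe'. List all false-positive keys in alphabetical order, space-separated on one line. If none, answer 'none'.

Start: bits=000000
After insert 'koi': sets bits 0 2 5 -> bits=101001
After insert 'ape': sets bits 0 2 3 -> bits=101101
After insert 'bee': sets bits 2 4 -> bits=101111
After insert 'emu': sets bits 1 2 -> bits=111111
After insert 'cow': sets bits 0 4 5 -> bits=111111
After insert 'owl': sets bits 3 4 -> bits=111111
Not inserted: (none) — query each against bits=111111:
False positives (alphabetical): none

Answer: none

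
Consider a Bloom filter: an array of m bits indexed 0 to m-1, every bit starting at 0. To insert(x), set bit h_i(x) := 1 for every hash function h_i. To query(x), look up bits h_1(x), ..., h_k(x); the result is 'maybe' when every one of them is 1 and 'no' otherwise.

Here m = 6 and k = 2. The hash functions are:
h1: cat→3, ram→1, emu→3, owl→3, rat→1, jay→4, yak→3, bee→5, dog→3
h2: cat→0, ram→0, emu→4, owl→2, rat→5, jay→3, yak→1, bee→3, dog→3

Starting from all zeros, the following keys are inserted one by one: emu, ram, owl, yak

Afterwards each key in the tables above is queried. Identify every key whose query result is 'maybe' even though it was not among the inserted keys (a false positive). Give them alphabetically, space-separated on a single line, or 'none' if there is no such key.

Start: bits=000000
After insert 'emu': sets bits 3 4 -> bits=000110
After insert 'ram': sets bits 0 1 -> bits=110110
After insert 'owl': sets bits 2 3 -> bits=111110
After insert 'yak': sets bits 1 3 -> bits=111110
Not inserted: bee cat dog jay rat — query each against bits=111110:
query bee: checks bit3=1, bit5=0 (has a 0) -> no => not a false positive
query cat: checks bit0=1, bit3=1 (all 1) -> maybe => FALSE POSITIVE
query dog: checks bit3=1 (all 1) -> maybe => FALSE POSITIVE
query jay: checks bit3=1, bit4=1 (all 1) -> maybe => FALSE POSITIVE
query rat: checks bit1=1, bit5=0 (has a 0) -> no => not a false positive
False positives (alphabetical): cat dog jay

Answer: cat dog jay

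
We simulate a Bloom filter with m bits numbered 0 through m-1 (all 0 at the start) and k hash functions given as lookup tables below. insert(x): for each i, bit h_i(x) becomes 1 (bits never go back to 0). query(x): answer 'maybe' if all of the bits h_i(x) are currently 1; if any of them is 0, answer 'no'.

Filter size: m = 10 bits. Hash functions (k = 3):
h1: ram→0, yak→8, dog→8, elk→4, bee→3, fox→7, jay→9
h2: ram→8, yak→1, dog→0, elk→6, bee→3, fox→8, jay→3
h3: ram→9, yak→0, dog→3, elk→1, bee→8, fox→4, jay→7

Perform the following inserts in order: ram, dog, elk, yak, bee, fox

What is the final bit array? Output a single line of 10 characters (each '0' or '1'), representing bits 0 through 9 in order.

Start: bits=0000000000
After insert 'ram': sets bits 0 8 9 -> bits=1000000011
After insert 'dog': sets bits 0 3 8 -> bits=1001000011
After insert 'elk': sets bits 1 4 6 -> bits=1101101011
After insert 'yak': sets bits 0 1 8 -> bits=1101101011
After insert 'bee': sets bits 3 8 -> bits=1101101011
After insert 'fox': sets bits 4 7 8 -> bits=1101101111

Answer: 1101101111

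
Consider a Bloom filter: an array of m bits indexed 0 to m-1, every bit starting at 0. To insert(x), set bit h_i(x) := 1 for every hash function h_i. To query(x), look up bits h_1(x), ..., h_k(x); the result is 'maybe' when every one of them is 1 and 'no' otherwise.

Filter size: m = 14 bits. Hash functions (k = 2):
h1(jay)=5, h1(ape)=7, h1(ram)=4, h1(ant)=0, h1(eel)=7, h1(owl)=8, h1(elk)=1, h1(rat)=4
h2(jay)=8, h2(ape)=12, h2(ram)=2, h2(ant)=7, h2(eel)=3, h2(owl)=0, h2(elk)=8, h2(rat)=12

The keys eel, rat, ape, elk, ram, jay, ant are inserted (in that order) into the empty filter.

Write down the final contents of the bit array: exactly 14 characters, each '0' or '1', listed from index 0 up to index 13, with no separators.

Start: bits=00000000000000
After insert 'eel': sets bits 3 7 -> bits=00010001000000
After insert 'rat': sets bits 4 12 -> bits=00011001000010
After insert 'ape': sets bits 7 12 -> bits=00011001000010
After insert 'elk': sets bits 1 8 -> bits=01011001100010
After insert 'ram': sets bits 2 4 -> bits=01111001100010
After insert 'jay': sets bits 5 8 -> bits=01111101100010
After insert 'ant': sets bits 0 7 -> bits=11111101100010

Answer: 11111101100010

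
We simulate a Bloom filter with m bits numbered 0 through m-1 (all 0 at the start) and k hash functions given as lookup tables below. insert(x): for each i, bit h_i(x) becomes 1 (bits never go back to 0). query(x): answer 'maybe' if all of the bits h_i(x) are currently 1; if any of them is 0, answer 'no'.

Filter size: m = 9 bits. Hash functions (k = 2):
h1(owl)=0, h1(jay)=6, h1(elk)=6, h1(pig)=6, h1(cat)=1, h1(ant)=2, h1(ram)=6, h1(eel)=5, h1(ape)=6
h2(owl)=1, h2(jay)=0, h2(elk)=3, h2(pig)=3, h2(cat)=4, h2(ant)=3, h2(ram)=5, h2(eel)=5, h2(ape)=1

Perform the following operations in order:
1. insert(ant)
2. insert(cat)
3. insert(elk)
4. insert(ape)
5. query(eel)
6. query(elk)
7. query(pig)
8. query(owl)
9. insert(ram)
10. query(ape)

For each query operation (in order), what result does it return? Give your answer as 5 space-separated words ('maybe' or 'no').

Start: bits=000000000
Op 1: insert ant -> sets bits 2 3 -> bits=001100000
Op 2: insert cat -> sets bits 1 4 -> bits=011110000
Op 3: insert elk -> sets bits 3 6 -> bits=011110100
Op 4: insert ape -> sets bits 1 6 -> bits=011110100
Op 5: query eel -> checks bit5=0 (has a 0) -> no
Op 6: query elk -> checks bit3=1, bit6=1 (all 1) -> maybe
Op 7: query pig -> checks bit3=1, bit6=1 (all 1) -> maybe
Op 8: query owl -> checks bit0=0, bit1=1 (has a 0) -> no
Op 9: insert ram -> sets bits 5 6 -> bits=011111100
Op 10: query ape -> checks bit1=1, bit6=1 (all 1) -> maybe
Query results in order: no maybe maybe no maybe

Answer: no maybe maybe no maybe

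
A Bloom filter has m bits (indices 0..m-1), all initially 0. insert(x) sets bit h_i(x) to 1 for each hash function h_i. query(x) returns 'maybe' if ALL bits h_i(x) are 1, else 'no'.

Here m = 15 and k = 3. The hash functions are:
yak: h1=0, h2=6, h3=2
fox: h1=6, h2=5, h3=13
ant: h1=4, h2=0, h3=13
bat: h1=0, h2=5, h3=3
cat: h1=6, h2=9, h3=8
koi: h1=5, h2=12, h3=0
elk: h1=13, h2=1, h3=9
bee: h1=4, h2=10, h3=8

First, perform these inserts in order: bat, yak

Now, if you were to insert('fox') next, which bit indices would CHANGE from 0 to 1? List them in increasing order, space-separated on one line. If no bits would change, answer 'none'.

Answer: 13

Derivation:
Start: bits=000000000000000
After insert 'bat': sets bits 0 3 5 -> bits=100101000000000
After insert 'yak': sets bits 0 2 6 -> bits=101101100000000
insert 'fox' would touch bits 5 6 13; currently bit5=1, bit6=1, bit13=0
Bits that are 0 among those (would change 0->1): 13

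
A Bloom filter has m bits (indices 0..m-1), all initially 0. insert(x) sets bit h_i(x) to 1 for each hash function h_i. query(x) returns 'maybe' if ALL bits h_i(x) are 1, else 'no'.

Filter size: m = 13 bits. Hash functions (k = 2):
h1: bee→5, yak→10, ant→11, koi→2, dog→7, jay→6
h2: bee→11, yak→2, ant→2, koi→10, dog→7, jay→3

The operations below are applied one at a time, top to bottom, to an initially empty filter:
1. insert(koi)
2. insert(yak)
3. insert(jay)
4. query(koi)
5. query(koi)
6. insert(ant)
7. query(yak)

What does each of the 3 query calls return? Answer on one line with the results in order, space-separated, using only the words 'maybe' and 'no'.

Start: bits=0000000000000
Op 1: insert koi -> sets bits 2 10 -> bits=0010000000100
Op 2: insert yak -> sets bits 2 10 -> bits=0010000000100
Op 3: insert jay -> sets bits 3 6 -> bits=0011001000100
Op 4: query koi -> checks bit2=1, bit10=1 (all 1) -> maybe
Op 5: query koi -> checks bit2=1, bit10=1 (all 1) -> maybe
Op 6: insert ant -> sets bits 2 11 -> bits=0011001000110
Op 7: query yak -> checks bit2=1, bit10=1 (all 1) -> maybe
Query results in order: maybe maybe maybe

Answer: maybe maybe maybe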